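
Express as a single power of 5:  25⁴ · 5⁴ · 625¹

5^16

25⁴ = 5^8; 5⁴ = 5^4; 625¹ = 5^4
Combine exponents: 5^16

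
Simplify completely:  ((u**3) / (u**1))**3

Inside the bracket: u**2
Raise to the power 3: u**6

u**6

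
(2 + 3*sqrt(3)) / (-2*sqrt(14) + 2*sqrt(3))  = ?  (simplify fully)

Multiply numerator and denominator by 2*sqrt(3) + 2*sqrt(14).
Denominator becomes -44; numerator becomes 4*sqrt(3) + 4*sqrt(14) + 18 + 6*sqrt(42).

(-3*sqrt(42) - 9 - 2*sqrt(14) - 2*sqrt(3))/22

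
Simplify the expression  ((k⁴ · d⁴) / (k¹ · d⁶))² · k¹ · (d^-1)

k⁷/d⁵

Inside the bracket: k³ · (d^-2)
Raise to the power 2: k⁶ · (d^-4)
Multiply by k¹ · (d^-1): add exponents.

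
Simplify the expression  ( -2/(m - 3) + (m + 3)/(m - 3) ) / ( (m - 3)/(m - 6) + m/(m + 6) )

(m³ + m² - 36*m - 36)/(2*m³ - 9*m² - 9*m + 54)

Numerator: -2/(m - 3) + (m + 3)/(m - 3) = (m + 1)/(m - 3)
Denominator: (m - 3)/(m - 6) + m/(m + 6) = (2*m² - 3*m - 18)/(m² - 36)
Divide: ((m + 1)/(m - 3)) · ((m² - 36)/(2*m² - 3*m - 18)) = (m³ + m² - 36*m - 36)/(2*m³ - 9*m² - 9*m + 54)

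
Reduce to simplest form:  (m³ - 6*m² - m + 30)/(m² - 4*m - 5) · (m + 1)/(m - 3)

m + 2

Factor: m³ - 6*m² - m + 30 = (m - 3)·(m + 2)·(m - 5);  m² - 4*m - 5 = (m - 5)·(m + 1)
Cancel the common factors (m - 3), (m - 5), (m + 1).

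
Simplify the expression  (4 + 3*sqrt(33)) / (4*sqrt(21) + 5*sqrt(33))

Multiply numerator and denominator by -4*sqrt(21) + 5*sqrt(33).
Denominator becomes 489; numerator becomes -36*sqrt(77) - 16*sqrt(21) + 20*sqrt(33) + 495.

(-36*sqrt(77) - 16*sqrt(21) + 20*sqrt(33) + 495)/489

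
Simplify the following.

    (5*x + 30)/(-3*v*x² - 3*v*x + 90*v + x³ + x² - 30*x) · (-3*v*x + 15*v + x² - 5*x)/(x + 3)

5/(x + 3)

Factor: 5*x + 30 = 5·(x + 6);  -3*v*x² - 3*v*x + 90*v + x³ + x² - 30*x = (x + 6)·(-3*v + x)·(x - 5);  -3*v*x + 15*v + x² - 5*x = (x - 5)·(-3*v + x)
Cancel the common factors (x + 6), (-3*v + x), (x - 5).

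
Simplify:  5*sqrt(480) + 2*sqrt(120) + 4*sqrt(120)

32*sqrt(30)

5*sqrt(480) = 20*sqrt(30); 2*sqrt(120) = 4*sqrt(30); 4*sqrt(120) = 8*sqrt(30)
Combine: (20 + 4 + 8)·sqrt(30) = 32*sqrt(30)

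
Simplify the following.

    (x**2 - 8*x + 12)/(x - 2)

Factor: x**2 - 8*x + 12 = (x - 6)*(x - 2)
Cancel the common factor (x - 2).

x - 6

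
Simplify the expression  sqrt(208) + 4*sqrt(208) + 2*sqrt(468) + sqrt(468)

sqrt(208) = 4*sqrt(13); 4*sqrt(208) = 16*sqrt(13); 2*sqrt(468) = 12*sqrt(13); sqrt(468) = 6*sqrt(13)
Combine: (4 + 16 + 12 + 6)·sqrt(13) = 38*sqrt(13)

38*sqrt(13)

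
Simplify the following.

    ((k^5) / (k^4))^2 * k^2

k^4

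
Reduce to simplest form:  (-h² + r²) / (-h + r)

h + r

-h² + r² factors as (-h + r)*(h + r).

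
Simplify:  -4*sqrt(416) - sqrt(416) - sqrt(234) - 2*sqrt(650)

-33*sqrt(26)

4*sqrt(416) = 16*sqrt(26); sqrt(416) = 4*sqrt(26); sqrt(234) = 3*sqrt(26); 2*sqrt(650) = 10*sqrt(26)
Combine: (-16 - 4 - 3 - 10)·sqrt(26) = -33*sqrt(26)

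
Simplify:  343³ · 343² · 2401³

7^27

343³ = 7^9; 343² = 7^6; 2401³ = 7^12
Combine exponents: 7^27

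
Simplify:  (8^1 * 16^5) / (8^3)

8^1 = 2^3; 16^5 = 2^20; 8^3 = 2^9
Combine exponents: 2^14

2^14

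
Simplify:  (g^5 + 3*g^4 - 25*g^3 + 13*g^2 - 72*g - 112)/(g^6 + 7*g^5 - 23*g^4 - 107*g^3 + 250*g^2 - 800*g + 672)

Factor: g^5 + 3*g^4 - 25*g^3 + 13*g^2 - 72*g - 112 = (g - 4)*(g + 7)*(g^2 - g + 4)*(g + 1);  g^6 + 7*g^5 - 23*g^4 - 107*g^3 + 250*g^2 - 800*g + 672 = (g^2 - g + 4)*(g + 7)*(g - 4)*(g + 6)*(g - 1)
Cancel the common factors (g^2 - g + 4), (g + 7), (g - 4).

(g + 1)/(g^2 + 5*g - 6)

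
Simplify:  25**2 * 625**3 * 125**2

25**2 = 5**4; 625**3 = 5**12; 125**2 = 5**6
Combine exponents: 5**22

5**22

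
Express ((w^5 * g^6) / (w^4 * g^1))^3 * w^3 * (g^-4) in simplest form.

Inside the bracket: w^1 * g^5
Raise to the power 3: w^3 * g^15
Multiply by w^3 * (g^-4): add exponents.

g^11*w^6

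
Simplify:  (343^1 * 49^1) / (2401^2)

343^1 = 7^3; 49^1 = 7^2; 2401^2 = 7^8
Combine exponents: 7^(-3)

7^(-3)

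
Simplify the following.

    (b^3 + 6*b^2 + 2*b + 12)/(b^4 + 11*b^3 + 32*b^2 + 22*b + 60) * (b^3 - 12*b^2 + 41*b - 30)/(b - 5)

Factor: b^3 + 6*b^2 + 2*b + 12 = (b^2 + 2)*(b + 6);  b^4 + 11*b^3 + 32*b^2 + 22*b + 60 = (b^2 + 2)*(b + 5)*(b + 6);  b^3 - 12*b^2 + 41*b - 30 = (b - 6)*(b - 1)*(b - 5)
Cancel the common factors (b^2 + 2), (b + 6), (b - 5).

(b^2 - 7*b + 6)/(b + 5)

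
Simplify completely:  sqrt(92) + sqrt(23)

3*sqrt(23)

sqrt(92) = 2*sqrt(23); sqrt(23) = sqrt(23)
Combine: (2 + 1)·sqrt(23) = 3*sqrt(23)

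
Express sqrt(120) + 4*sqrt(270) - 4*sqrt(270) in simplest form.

2*sqrt(30)

sqrt(120) = 2*sqrt(30); 4*sqrt(270) = 12*sqrt(30); 4*sqrt(270) = 12*sqrt(30)
Combine: (2 + 12 - 12)·sqrt(30) = 2*sqrt(30)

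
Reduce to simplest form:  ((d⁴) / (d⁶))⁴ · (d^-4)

d^(-12)

Inside the bracket: (d^-2)
Raise to the power 4: (d^-8)
Multiply by (d^-4): add exponents.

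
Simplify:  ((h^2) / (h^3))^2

Inside the bracket: (h^-1)
Raise to the power 2: (h^-2)

h^(-2)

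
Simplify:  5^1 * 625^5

5^21

5^1 = 5^1; 625^5 = 5^20
Combine exponents: 5^21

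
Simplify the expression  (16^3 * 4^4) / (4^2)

16^3 = 2^12; 4^4 = 2^8; 4^2 = 2^4
Combine exponents: 2^16

2^16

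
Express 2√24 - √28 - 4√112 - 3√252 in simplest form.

2√24 = 4*√6; √28 = 2*√7; 4√112 = 16*√7; 3√252 = 18*√7

-36*√7 + 4*√6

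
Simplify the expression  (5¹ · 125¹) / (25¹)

5^2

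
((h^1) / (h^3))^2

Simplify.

Inside the bracket: (h^-2)
Raise to the power 2: (h^-4)

h^(-4)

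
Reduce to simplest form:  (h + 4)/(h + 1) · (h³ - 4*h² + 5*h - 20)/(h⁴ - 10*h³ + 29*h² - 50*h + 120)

Factor: h³ - 4*h² + 5*h - 20 = (h² + 5)·(h - 4);  h⁴ - 10*h³ + 29*h² - 50*h + 120 = (h² + 5)·(h - 4)·(h - 6)
Cancel the common factors (h² + 5), (h - 4).

(h + 4)/(h² - 5*h - 6)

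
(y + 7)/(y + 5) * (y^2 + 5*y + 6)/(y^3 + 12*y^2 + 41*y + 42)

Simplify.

1/(y + 5)

Factor: y^2 + 5*y + 6 = (y + 2)*(y + 3);  y^3 + 12*y^2 + 41*y + 42 = (y + 7)*(y + 3)*(y + 2)
Cancel the common factors (y + 3), (y + 2), (y + 7).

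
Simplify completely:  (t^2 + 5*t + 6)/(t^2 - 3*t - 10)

(t + 3)/(t - 5)

Factor: t^2 + 5*t + 6 = (t + 2)*(t + 3);  t^2 - 3*t - 10 = (t + 2)*(t - 5)
Cancel the common factor (t + 2).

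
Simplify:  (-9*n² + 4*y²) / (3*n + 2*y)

Difference of squares: factor out (3*n + 2*y).

-3*n + 2*y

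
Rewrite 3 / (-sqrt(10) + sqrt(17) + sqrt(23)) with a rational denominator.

Group as (sqrt(17) + sqrt(23)) - sqrt(10); multiply by (sqrt(17) + sqrt(23)) + sqrt(10), then rationalise the remaining surd.

(-45*sqrt(10) + 6*sqrt(23) + 24*sqrt(17) + 3*sqrt(3910))/332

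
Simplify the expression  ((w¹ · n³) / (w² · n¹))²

n⁴/w²

Inside the bracket: (w^-1) · n²
Raise to the power 2: (w^-2) · n⁴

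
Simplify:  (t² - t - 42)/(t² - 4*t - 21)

Factor: t² - t - 42 = (t - 7)·(t + 6);  t² - 4*t - 21 = (t + 3)·(t - 7)
Cancel the common factor (t - 7).

(t + 6)/(t + 3)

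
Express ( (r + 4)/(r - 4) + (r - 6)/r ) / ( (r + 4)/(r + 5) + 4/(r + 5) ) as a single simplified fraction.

(2*r³ + 4*r² - 6*r + 120)/(r³ + 4*r² - 32*r)

Numerator: (r + 4)/(r - 4) + (r - 6)/r = (2*r² - 6*r + 24)/(r² - 4*r)
Denominator: (r + 4)/(r + 5) + 4/(r + 5) = (r + 8)/(r + 5)
Divide: ((2*r² - 6*r + 24)/(r² - 4*r)) · ((r + 5)/(r + 8)) = (2*r³ + 4*r² - 6*r + 120)/(r³ + 4*r² - 32*r)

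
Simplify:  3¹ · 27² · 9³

3^13

3¹ = 3^1; 27² = 3^6; 9³ = 3^6
Combine exponents: 3^13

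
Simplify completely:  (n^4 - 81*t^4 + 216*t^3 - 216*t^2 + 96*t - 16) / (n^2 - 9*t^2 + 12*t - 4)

n^2 + 9*t^2 - 12*t + 4

Factor n^4 - (3*t - 2)^4 and cancel (n^2 - (3*t - 2)^2).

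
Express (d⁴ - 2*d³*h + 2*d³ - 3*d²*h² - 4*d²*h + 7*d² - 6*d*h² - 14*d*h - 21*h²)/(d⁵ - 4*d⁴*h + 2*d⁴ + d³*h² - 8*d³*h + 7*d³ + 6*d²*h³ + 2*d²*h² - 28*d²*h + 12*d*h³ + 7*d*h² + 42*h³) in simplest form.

1/(d - 2*h)

Factor: d⁴ - 2*d³*h + 2*d³ - 3*d²*h² - 4*d²*h + 7*d² - 6*d*h² - 14*d*h - 21*h² = (d + h)·(d² + 2*d + 7)·(d - 3*h);  d⁵ - 4*d⁴*h + 2*d⁴ + d³*h² - 8*d³*h + 7*d³ + 6*d²*h³ + 2*d²*h² - 28*d²*h + 12*d*h³ + 7*d*h² + 42*h³ = (d + h)·(d² + 2*d + 7)·(d - 3*h)·(d - 2*h)
Cancel the common factors (d² + 2*d + 7), (d + h), (d - 3*h).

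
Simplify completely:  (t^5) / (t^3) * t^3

t^5

Quotient: t^2
Multiply by t^3: add exponents.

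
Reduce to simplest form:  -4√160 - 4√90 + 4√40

-20*√10

4√160 = 16*√10; 4√90 = 12*√10; 4√40 = 8*√10
Combine: (-16 - 12 + 8)·√10 = -20*√10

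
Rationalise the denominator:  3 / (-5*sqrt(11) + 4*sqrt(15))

(-15*sqrt(11) - 12*sqrt(15))/35

Multiply numerator and denominator by 4*sqrt(15) + 5*sqrt(11).
Denominator becomes -35; numerator becomes 12*sqrt(15) + 15*sqrt(11).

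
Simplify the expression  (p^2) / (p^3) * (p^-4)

p^(-5)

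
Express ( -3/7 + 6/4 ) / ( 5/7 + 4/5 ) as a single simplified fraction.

75/106

Numerator: -3/7 + 6/4 = 15/14
Denominator: 5/7 + 4/5 = 53/35
Divide: (15/14) · (35/53) = 75/106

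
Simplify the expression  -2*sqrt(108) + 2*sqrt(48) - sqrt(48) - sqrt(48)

-12*sqrt(3)

2*sqrt(108) = 12*sqrt(3); 2*sqrt(48) = 8*sqrt(3); sqrt(48) = 4*sqrt(3); sqrt(48) = 4*sqrt(3)
Combine: (-12 + 8 - 4 - 4)·sqrt(3) = -12*sqrt(3)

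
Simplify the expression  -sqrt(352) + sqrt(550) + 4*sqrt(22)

5*sqrt(22)

sqrt(352) = 4*sqrt(22); sqrt(550) = 5*sqrt(22); 4*sqrt(22) = 4*sqrt(22)
Combine: (-4 + 5 + 4)·sqrt(22) = 5*sqrt(22)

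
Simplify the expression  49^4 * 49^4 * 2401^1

7^20

49^4 = 7^8; 49^4 = 7^8; 2401^1 = 7^4
Combine exponents: 7^20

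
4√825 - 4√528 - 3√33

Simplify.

√33

4√825 = 20*√33; 4√528 = 16*√33; 3√33 = 3*√33
Combine: (20 - 16 - 3)·√33 = √33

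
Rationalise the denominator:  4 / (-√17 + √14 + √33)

Group as (√14 + √33) - √17; multiply by (√14 + √33) + √17, then rationalise the remaining surd.

(-30*√17 - 2*√33 + 36*√14 + 2*√7854)/237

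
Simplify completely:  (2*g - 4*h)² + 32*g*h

4*(g + 2*h)²

Expand the square and combine the 32*g*h term.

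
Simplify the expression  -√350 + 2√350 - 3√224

-7*√14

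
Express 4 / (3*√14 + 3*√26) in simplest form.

(-√14 + √26)/9

Multiply numerator and denominator by -3*√14 + 3*√26.
Denominator becomes 108; numerator becomes -12*√14 + 12*√26.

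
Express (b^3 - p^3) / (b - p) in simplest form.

b^2 + b*p + p^2

Factor as (a-b)(a^2+ab+b^2) with a=b, b=p.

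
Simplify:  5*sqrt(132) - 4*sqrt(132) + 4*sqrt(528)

5*sqrt(132) = 10*sqrt(33); 4*sqrt(132) = 8*sqrt(33); 4*sqrt(528) = 16*sqrt(33)
Combine: (10 - 8 + 16)·sqrt(33) = 18*sqrt(33)

18*sqrt(33)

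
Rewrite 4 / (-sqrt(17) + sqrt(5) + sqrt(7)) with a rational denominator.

(20*sqrt(17) + 60*sqrt(7) + 76*sqrt(5) + 8*sqrt(595))/115

Group as (sqrt(5) + sqrt(7)) - sqrt(17); multiply by (sqrt(5) + sqrt(7)) + sqrt(17), then rationalise the remaining surd.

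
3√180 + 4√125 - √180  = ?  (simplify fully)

3√180 = 18*√5; 4√125 = 20*√5; √180 = 6*√5
Combine: (18 + 20 - 6)·√5 = 32*√5

32*√5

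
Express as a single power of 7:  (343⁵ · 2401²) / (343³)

343⁵ = 7^15; 2401² = 7^8; 343³ = 7^9
Combine exponents: 7^14

7^14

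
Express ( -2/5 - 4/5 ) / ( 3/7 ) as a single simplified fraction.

Numerator: -2/5 - 4/5 = -6/5
Denominator: 3/7 = 3/7
Divide: (-6/5) · (7/3) = -14/5

-14/5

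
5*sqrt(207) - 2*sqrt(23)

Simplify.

5*sqrt(207) = 15*sqrt(23); 2*sqrt(23) = 2*sqrt(23)
Combine: (15 - 2)·sqrt(23) = 13*sqrt(23)

13*sqrt(23)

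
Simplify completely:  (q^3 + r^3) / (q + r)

q^2 - q*r + r^2

Factor as (a+b)(a^2-ab+b^2) with a=r, b=q.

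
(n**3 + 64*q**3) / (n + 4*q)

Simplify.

Apply the sum-of-cubes factorisation and cancel (n + 4*q).

n**2 - 4*n*q + 16*q**2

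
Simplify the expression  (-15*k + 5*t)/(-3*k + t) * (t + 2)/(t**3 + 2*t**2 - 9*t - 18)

Factor: -15*k + 5*t = 5*(-3*k + t);  t**3 + 2*t**2 - 9*t - 18 = (t + 2)*(t + 3)*(t - 3)
Cancel the common factors (-3*k + t), (t + 2).

5/(t**2 - 9)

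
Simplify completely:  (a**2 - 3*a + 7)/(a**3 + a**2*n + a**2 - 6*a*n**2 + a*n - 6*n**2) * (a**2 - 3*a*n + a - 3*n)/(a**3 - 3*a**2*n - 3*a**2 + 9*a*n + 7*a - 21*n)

Factor: a**3 + a**2*n + a**2 - 6*a*n**2 + a*n - 6*n**2 = (a - 2*n)*(a + 1)*(a + 3*n);  a**2 - 3*a*n + a - 3*n = (a - 3*n)*(a + 1);  a**3 - 3*a**2*n - 3*a**2 + 9*a*n + 7*a - 21*n = (a**2 - 3*a + 7)*(a - 3*n)
Cancel the common factors (a**2 - 3*a + 7), (a + 1), (a - 3*n).

1/(a**2 + a*n - 6*n**2)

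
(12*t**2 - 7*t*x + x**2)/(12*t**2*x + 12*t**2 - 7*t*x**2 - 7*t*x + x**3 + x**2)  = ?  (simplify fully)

1/(x + 1)

Factor: 12*t**2 - 7*t*x + x**2 = (-3*t + x)*(-4*t + x);  12*t**2*x + 12*t**2 - 7*t*x**2 - 7*t*x + x**3 + x**2 = (-3*t + x)*(-4*t + x)*(x + 1)
Cancel the common factors (-3*t + x), (-4*t + x).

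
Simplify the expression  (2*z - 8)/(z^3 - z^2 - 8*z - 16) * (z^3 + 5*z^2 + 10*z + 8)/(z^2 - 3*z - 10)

2/(z - 5)

Factor: 2*z - 8 = 2*(z - 4);  z^3 - z^2 - 8*z - 16 = (z^2 + 3*z + 4)*(z - 4);  z^3 + 5*z^2 + 10*z + 8 = (z + 2)*(z^2 + 3*z + 4);  z^2 - 3*z - 10 = (z + 2)*(z - 5)
Cancel the common factors (z^2 + 3*z + 4), (z - 4), (z + 2).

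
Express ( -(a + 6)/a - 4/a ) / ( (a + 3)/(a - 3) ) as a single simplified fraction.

(-a^2 - 7*a + 30)/(a^2 + 3*a)

Numerator: -(a + 6)/a - 4/a = (-a - 10)/a
Denominator: (a + 3)/(a - 3) = (a + 3)/(a - 3)
Divide: ((-a - 10)/a) · ((a - 3)/(a + 3)) = (-a^2 - 7*a + 30)/(a^2 + 3*a)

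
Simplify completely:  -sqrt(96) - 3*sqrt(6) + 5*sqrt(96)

13*sqrt(6)

sqrt(96) = 4*sqrt(6); 3*sqrt(6) = 3*sqrt(6); 5*sqrt(96) = 20*sqrt(6)
Combine: (-4 - 3 + 20)·sqrt(6) = 13*sqrt(6)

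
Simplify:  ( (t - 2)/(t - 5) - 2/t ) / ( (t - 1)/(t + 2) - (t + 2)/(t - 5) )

(-t^3 + 2*t^2 - 2*t - 20)/(10*t^2 - t)

Numerator: (t - 2)/(t - 5) - 2/t = (t^2 - 4*t + 10)/(t^2 - 5*t)
Denominator: (t - 1)/(t + 2) - (t + 2)/(t - 5) = (-10*t + 1)/(t^2 - 3*t - 10)
Divide: ((t^2 - 4*t + 10)/(t^2 - 5*t)) · ((t^2 - 3*t - 10)/(-10*t + 1)) = (-t^3 + 2*t^2 - 2*t - 20)/(10*t^2 - t)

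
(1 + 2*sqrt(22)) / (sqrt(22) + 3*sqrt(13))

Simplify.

Multiply numerator and denominator by -3*sqrt(13) + sqrt(22).
Denominator becomes -95; numerator becomes -6*sqrt(286) - 3*sqrt(13) + sqrt(22) + 44.

(-44 - sqrt(22) + 3*sqrt(13) + 6*sqrt(286))/95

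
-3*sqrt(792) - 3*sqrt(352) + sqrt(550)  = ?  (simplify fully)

3*sqrt(792) = 18*sqrt(22); 3*sqrt(352) = 12*sqrt(22); sqrt(550) = 5*sqrt(22)
Combine: (-18 - 12 + 5)·sqrt(22) = -25*sqrt(22)

-25*sqrt(22)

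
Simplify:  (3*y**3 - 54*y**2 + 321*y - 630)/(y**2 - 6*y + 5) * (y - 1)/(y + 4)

(3*y**2 - 39*y + 126)/(y + 4)

Factor: 3*y**3 - 54*y**2 + 321*y - 630 = 3*(y - 6)*(y - 7)*(y - 5);  y**2 - 6*y + 5 = (y - 5)*(y - 1)
Cancel the common factors (y - 1), (y - 5).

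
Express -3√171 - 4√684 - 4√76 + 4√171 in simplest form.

-29*√19

3√171 = 9*√19; 4√684 = 24*√19; 4√76 = 8*√19; 4√171 = 12*√19
Combine: (-9 - 24 - 8 + 12)·√19 = -29*√19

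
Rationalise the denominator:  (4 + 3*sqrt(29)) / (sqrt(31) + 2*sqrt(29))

(-3*sqrt(899) - 4*sqrt(31) + 8*sqrt(29) + 174)/85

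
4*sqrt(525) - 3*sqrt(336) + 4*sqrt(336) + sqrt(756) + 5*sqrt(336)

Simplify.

4*sqrt(525) = 20*sqrt(21); 3*sqrt(336) = 12*sqrt(21); 4*sqrt(336) = 16*sqrt(21); sqrt(756) = 6*sqrt(21); 5*sqrt(336) = 20*sqrt(21)
Combine: (20 - 12 + 16 + 6 + 20)·sqrt(21) = 50*sqrt(21)

50*sqrt(21)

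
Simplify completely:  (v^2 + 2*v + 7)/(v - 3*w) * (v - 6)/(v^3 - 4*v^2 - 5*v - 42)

1/(v - 3*w)

Factor: v^3 - 4*v^2 - 5*v - 42 = (v^2 + 2*v + 7)*(v - 6)
Cancel the common factors (v^2 + 2*v + 7), (v - 6).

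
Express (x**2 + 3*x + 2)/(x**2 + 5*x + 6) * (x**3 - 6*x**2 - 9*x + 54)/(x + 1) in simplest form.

x**2 - 9*x + 18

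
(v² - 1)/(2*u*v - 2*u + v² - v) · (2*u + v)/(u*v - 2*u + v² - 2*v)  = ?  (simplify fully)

(v + 1)/(u*v - 2*u + v² - 2*v)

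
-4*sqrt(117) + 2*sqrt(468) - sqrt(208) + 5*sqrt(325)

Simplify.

21*sqrt(13)

4*sqrt(117) = 12*sqrt(13); 2*sqrt(468) = 12*sqrt(13); sqrt(208) = 4*sqrt(13); 5*sqrt(325) = 25*sqrt(13)
Combine: (-12 + 12 - 4 + 25)·sqrt(13) = 21*sqrt(13)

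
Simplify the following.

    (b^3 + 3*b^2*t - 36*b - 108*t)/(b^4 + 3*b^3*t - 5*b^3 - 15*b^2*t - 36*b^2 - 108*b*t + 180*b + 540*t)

Factor: b^3 + 3*b^2*t - 36*b - 108*t = (b + 3*t)*(b + 6)*(b - 6);  b^4 + 3*b^3*t - 5*b^3 - 15*b^2*t - 36*b^2 - 108*b*t + 180*b + 540*t = (b - 6)*(b + 3*t)*(b + 6)*(b - 5)
Cancel the common factors (b + 6), (b - 6), (b + 3*t).

1/(b - 5)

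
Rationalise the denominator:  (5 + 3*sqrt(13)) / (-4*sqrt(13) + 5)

(-181 - 35*sqrt(13))/183

Multiply numerator and denominator by 5 + 4*sqrt(13).
Denominator becomes -183; numerator becomes 35*sqrt(13) + 181.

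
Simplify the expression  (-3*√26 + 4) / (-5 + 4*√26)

(-292 + √26)/391

Multiply numerator and denominator by -4*√26 - 5.
Denominator becomes -391; numerator becomes -√26 + 292.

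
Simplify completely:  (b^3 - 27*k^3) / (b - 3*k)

Apply the difference-of-cubes factorisation and cancel (b - 3*k).

b^2 + 3*b*k + 9*k^2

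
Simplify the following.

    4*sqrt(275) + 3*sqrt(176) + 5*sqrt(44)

4*sqrt(275) = 20*sqrt(11); 3*sqrt(176) = 12*sqrt(11); 5*sqrt(44) = 10*sqrt(11)
Combine: (20 + 12 + 10)·sqrt(11) = 42*sqrt(11)

42*sqrt(11)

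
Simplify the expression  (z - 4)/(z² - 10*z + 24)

Factor: z² - 10*z + 24 = (z - 6)·(z - 4)
Cancel the common factor (z - 4).

1/(z - 6)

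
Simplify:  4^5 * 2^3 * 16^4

2^29

4^5 = 2^10; 2^3 = 2^3; 16^4 = 2^16
Combine exponents: 2^29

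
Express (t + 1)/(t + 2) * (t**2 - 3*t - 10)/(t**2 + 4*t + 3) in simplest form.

Factor: t**2 - 3*t - 10 = (t - 5)*(t + 2);  t**2 + 4*t + 3 = (t + 1)*(t + 3)
Cancel the common factors (t + 2), (t + 1).

(t - 5)/(t + 3)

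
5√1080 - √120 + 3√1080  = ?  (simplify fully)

46*√30

5√1080 = 30*√30; √120 = 2*√30; 3√1080 = 18*√30
Combine: (30 - 2 + 18)·√30 = 46*√30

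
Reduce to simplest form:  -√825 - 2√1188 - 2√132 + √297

-18*√33

√825 = 5*√33; 2√1188 = 12*√33; 2√132 = 4*√33; √297 = 3*√33
Combine: (-5 - 12 - 4 + 3)·√33 = -18*√33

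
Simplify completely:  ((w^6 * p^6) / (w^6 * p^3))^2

Inside the bracket: p^3
Raise to the power 2: p^6

p^6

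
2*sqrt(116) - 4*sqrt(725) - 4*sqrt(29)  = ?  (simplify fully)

2*sqrt(116) = 4*sqrt(29); 4*sqrt(725) = 20*sqrt(29); 4*sqrt(29) = 4*sqrt(29)
Combine: (4 - 20 - 4)·sqrt(29) = -20*sqrt(29)

-20*sqrt(29)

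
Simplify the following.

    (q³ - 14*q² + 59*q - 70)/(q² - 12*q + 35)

q - 2

Factor: q³ - 14*q² + 59*q - 70 = (q - 7)·(q - 5)·(q - 2);  q² - 12*q + 35 = (q - 5)·(q - 7)
Cancel the common factors (q - 5), (q - 7).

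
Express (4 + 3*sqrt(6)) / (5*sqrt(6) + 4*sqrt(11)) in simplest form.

(-45 - 10*sqrt(6) + 8*sqrt(11) + 6*sqrt(66))/13

Multiply numerator and denominator by -4*sqrt(11) + 5*sqrt(6).
Denominator becomes -26; numerator becomes -12*sqrt(66) - 16*sqrt(11) + 20*sqrt(6) + 90.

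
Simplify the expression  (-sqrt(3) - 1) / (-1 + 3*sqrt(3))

(-5 - 2*sqrt(3))/13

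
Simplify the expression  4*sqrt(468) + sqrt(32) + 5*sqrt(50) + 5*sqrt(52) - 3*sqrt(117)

29*sqrt(2) + 25*sqrt(13)

4*sqrt(468) = 24*sqrt(13); sqrt(32) = 4*sqrt(2); 5*sqrt(50) = 25*sqrt(2); 5*sqrt(52) = 10*sqrt(13); 3*sqrt(117) = 9*sqrt(13)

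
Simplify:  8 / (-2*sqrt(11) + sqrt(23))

Multiply numerator and denominator by sqrt(23) + 2*sqrt(11).
Denominator becomes -21; numerator becomes 8*sqrt(23) + 16*sqrt(11).

(-16*sqrt(11) - 8*sqrt(23))/21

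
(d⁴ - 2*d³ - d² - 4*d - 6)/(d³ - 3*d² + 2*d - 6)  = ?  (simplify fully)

Factor: d⁴ - 2*d³ - d² - 4*d - 6 = (d² + 2)·(d + 1)·(d - 3);  d³ - 3*d² + 2*d - 6 = (d - 3)·(d² + 2)
Cancel the common factors (d² + 2), (d - 3).

d + 1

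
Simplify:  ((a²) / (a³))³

a^(-3)

Inside the bracket: (a^-1)
Raise to the power 3: (a^-3)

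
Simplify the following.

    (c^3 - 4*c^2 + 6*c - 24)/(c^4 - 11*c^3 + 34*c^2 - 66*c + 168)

Factor: c^3 - 4*c^2 + 6*c - 24 = (c^2 + 6)*(c - 4);  c^4 - 11*c^3 + 34*c^2 - 66*c + 168 = (c - 7)*(c^2 + 6)*(c - 4)
Cancel the common factors (c^2 + 6), (c - 4).

1/(c - 7)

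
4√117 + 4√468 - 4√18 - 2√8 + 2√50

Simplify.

-6*√2 + 36*√13

4√117 = 12*√13; 4√468 = 24*√13; 4√18 = 12*√2; 2√8 = 4*√2; 2√50 = 10*√2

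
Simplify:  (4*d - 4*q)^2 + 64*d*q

Expanding gives 16*d^2 + 32*d*q + 16*q^2, a perfect square.

16*(d + q)^2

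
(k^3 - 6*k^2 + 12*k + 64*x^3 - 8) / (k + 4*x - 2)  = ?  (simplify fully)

(4*x)^3 + (k - 2)^3 = (k + 4*x - 2)(k^2 - 4*k*x - 4*k + 16*x^2 + 8*x + 4).

k^2 - 4*k*x - 4*k + 16*x^2 + 8*x + 4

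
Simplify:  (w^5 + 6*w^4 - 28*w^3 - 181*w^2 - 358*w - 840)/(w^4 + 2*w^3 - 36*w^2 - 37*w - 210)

w + 4

Factor: w^5 + 6*w^4 - 28*w^3 - 181*w^2 - 358*w - 840 = (w^2 + w + 5)*(w + 4)*(w - 6)*(w + 7);  w^4 + 2*w^3 - 36*w^2 - 37*w - 210 = (w - 6)*(w^2 + w + 5)*(w + 7)
Cancel the common factors (w^2 + w + 5), (w - 6), (w + 7).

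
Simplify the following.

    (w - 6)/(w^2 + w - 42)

1/(w + 7)

Factor: w^2 + w - 42 = (w - 6)*(w + 7)
Cancel the common factor (w - 6).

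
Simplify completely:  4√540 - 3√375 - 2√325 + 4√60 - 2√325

-20*√13 + 17*√15

4√540 = 24*√15; 3√375 = 15*√15; 2√325 = 10*√13; 4√60 = 8*√15; 2√325 = 10*√13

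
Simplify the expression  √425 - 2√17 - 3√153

-6*√17

√425 = 5*√17; 2√17 = 2*√17; 3√153 = 9*√17
Combine: (5 - 2 - 9)·√17 = -6*√17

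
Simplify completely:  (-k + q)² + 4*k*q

(k + q)²

After expansion: k² + 2*k*q + q² — a perfect-square trinomial.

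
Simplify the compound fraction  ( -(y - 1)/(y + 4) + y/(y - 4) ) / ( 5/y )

(9*y^2 - 4*y)/(5*y^2 - 80)

Numerator: -(y - 1)/(y + 4) + y/(y - 4) = (9*y - 4)/(y^2 - 16)
Denominator: 5/y = 5/y
Divide: ((9*y - 4)/(y^2 - 16)) · (y/5) = (9*y^2 - 4*y)/(5*y^2 - 80)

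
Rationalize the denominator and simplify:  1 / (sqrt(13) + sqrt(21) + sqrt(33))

(-6*sqrt(1001) + sqrt(33) + 25*sqrt(21) + 41*sqrt(13))/1091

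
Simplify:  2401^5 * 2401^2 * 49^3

2401^5 = 7^20; 2401^2 = 7^8; 49^3 = 7^6
Combine exponents: 7^34

7^34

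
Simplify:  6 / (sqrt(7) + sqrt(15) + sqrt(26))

Group as (sqrt(7) + sqrt(15)) + sqrt(26); multiply by (sqrt(7) + sqrt(15)) - sqrt(26), then rationalise the remaining surd.

(-3*sqrt(2730) - 6*sqrt(26) + 27*sqrt(15) + 51*sqrt(7))/101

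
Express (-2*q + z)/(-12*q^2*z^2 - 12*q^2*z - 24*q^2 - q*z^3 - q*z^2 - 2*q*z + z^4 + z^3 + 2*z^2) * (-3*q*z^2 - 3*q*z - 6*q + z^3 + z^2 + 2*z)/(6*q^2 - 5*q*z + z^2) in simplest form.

Factor: -12*q^2*z^2 - 12*q^2*z - 24*q^2 - q*z^3 - q*z^2 - 2*q*z + z^4 + z^3 + 2*z^2 = (z^2 + z + 2)*(3*q + z)*(-4*q + z);  -3*q*z^2 - 3*q*z - 6*q + z^3 + z^2 + 2*z = (-3*q + z)*(z^2 + z + 2);  6*q^2 - 5*q*z + z^2 = (-3*q + z)*(-2*q + z)
Cancel the common factors (z^2 + z + 2), (-3*q + z), (-2*q + z).

1/(-12*q^2 - q*z + z^2)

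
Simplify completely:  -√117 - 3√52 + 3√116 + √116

√117 = 3*√13; 3√52 = 6*√13; 3√116 = 6*√29; √116 = 2*√29

-9*√13 + 8*√29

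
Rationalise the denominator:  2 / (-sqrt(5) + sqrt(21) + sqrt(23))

Group as (sqrt(21) + sqrt(23)) - sqrt(5); multiply by (sqrt(21) + sqrt(23)) + sqrt(5), then rationalise the remaining surd.

(-78*sqrt(5) + 6*sqrt(23) + 14*sqrt(21) + 4*sqrt(2415))/411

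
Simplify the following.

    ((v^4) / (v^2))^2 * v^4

Inside the bracket: v^2
Raise to the power 2: v^4
Multiply by v^4: add exponents.

v^8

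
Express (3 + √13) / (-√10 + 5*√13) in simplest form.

(3*√10 + √130 + 15*√13 + 65)/315

Multiply numerator and denominator by √10 + 5*√13.
Denominator becomes 315; numerator becomes 3*√10 + √130 + 15*√13 + 65.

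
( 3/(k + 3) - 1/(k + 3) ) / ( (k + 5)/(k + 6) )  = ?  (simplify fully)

Numerator: 3/(k + 3) - 1/(k + 3) = 2/(k + 3)
Denominator: (k + 5)/(k + 6) = (k + 5)/(k + 6)
Divide: (2/(k + 3)) · ((k + 6)/(k + 5)) = (2*k + 12)/(k**2 + 8*k + 15)

(2*k + 12)/(k**2 + 8*k + 15)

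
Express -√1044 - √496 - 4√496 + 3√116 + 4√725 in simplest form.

√1044 = 6*√29; √496 = 4*√31; 4√496 = 16*√31; 3√116 = 6*√29; 4√725 = 20*√29

-20*√31 + 20*√29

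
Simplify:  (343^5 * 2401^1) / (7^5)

7^14

343^5 = 7^15; 2401^1 = 7^4; 7^5 = 7^5
Combine exponents: 7^14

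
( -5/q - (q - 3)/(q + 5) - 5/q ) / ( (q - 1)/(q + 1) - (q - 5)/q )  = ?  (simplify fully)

Numerator: -5/q - (q - 3)/(q + 5) - 5/q = (-q^2 - 7*q - 50)/(q^2 + 5*q)
Denominator: (q - 1)/(q + 1) - (q - 5)/q = (3*q + 5)/(q^2 + q)
Divide: ((-q^2 - 7*q - 50)/(q^2 + 5*q)) · ((q^2 + q)/(3*q + 5)) = (-q^3 - 8*q^2 - 57*q - 50)/(3*q^2 + 20*q + 25)

(-q^3 - 8*q^2 - 57*q - 50)/(3*q^2 + 20*q + 25)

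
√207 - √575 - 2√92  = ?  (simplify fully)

√207 = 3*√23; √575 = 5*√23; 2√92 = 4*√23
Combine: (3 - 5 - 4)·√23 = -6*√23

-6*√23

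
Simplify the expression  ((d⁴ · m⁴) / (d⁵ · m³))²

Inside the bracket: (d^-1) · m¹
Raise to the power 2: (d^-2) · m²

m²/d²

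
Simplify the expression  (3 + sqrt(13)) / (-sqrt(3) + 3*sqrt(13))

(3*sqrt(3) + sqrt(39) + 9*sqrt(13) + 39)/114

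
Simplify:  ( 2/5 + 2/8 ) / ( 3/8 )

Numerator: 2/5 + 2/8 = 13/20
Denominator: 3/8 = 3/8
Divide: (13/20) · (8/3) = 26/15

26/15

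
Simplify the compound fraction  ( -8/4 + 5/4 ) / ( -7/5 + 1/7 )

Numerator: -8/4 + 5/4 = -3/4
Denominator: -7/5 + 1/7 = -44/35
Divide: (-3/4) · (-35/44) = 105/176

105/176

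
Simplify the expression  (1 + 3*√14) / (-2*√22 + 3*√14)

(2*√22 + 3*√14 + 12*√77 + 126)/38

Multiply numerator and denominator by 2*√22 + 3*√14.
Denominator becomes 38; numerator becomes 2*√22 + 3*√14 + 12*√77 + 126.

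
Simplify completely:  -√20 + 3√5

√5

√20 = 2*√5; 3√5 = 3*√5
Combine: (-2 + 3)·√5 = √5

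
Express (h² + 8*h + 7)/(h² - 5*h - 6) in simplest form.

Factor: h² + 8*h + 7 = (h + 7)·(h + 1);  h² - 5*h - 6 = (h - 6)·(h + 1)
Cancel the common factor (h + 1).

(h + 7)/(h - 6)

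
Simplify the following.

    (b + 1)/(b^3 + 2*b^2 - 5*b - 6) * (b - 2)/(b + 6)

1/(b^2 + 9*b + 18)

Factor: b^3 + 2*b^2 - 5*b - 6 = (b - 2)*(b + 1)*(b + 3)
Cancel the common factors (b - 2), (b + 1).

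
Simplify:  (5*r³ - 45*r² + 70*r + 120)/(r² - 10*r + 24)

Factor: 5*r³ - 45*r² + 70*r + 120 = 5·(r - 4)·(r + 1)·(r - 6);  r² - 10*r + 24 = (r - 4)·(r - 6)
Cancel the common factors (r - 6), (r - 4).

5*r + 5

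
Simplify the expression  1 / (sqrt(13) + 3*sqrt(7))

Multiply numerator and denominator by -3*sqrt(7) + sqrt(13).
Denominator becomes -50; numerator becomes -3*sqrt(7) + sqrt(13).

(-sqrt(13) + 3*sqrt(7))/50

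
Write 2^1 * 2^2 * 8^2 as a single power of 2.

2^9

2^1 = 2^1; 2^2 = 2^2; 8^2 = 2^6
Combine exponents: 2^9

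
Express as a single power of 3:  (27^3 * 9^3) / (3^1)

3^14

27^3 = 3^9; 9^3 = 3^6; 3^1 = 3^1
Combine exponents: 3^14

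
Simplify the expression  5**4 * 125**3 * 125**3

5**4 = 5**4; 125**3 = 5**9; 125**3 = 5**9
Combine exponents: 5**22

5**22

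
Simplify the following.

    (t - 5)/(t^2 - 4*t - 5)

1/(t + 1)

Factor: t^2 - 4*t - 5 = (t + 1)*(t - 5)
Cancel the common factor (t - 5).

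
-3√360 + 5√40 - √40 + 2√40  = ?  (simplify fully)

-6*√10

3√360 = 18*√10; 5√40 = 10*√10; √40 = 2*√10; 2√40 = 4*√10
Combine: (-18 + 10 - 2 + 4)·√10 = -6*√10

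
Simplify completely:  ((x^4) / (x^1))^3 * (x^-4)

x^5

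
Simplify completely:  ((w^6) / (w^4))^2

w^4

Inside the bracket: w^2
Raise to the power 2: w^4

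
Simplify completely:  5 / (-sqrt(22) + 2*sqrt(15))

Multiply numerator and denominator by sqrt(22) + 2*sqrt(15).
Denominator becomes 38; numerator becomes 5*sqrt(22) + 10*sqrt(15).

(5*sqrt(22) + 10*sqrt(15))/38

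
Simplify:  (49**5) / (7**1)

7**9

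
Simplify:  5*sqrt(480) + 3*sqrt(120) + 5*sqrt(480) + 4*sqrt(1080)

5*sqrt(480) = 20*sqrt(30); 3*sqrt(120) = 6*sqrt(30); 5*sqrt(480) = 20*sqrt(30); 4*sqrt(1080) = 24*sqrt(30)
Combine: (20 + 6 + 20 + 24)·sqrt(30) = 70*sqrt(30)

70*sqrt(30)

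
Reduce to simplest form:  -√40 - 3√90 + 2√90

√40 = 2*√10; 3√90 = 9*√10; 2√90 = 6*√10
Combine: (-2 - 9 + 6)·√10 = -5*√10

-5*√10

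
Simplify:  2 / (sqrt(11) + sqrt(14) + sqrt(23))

(-sqrt(3542) + sqrt(23) + 10*sqrt(14) + 13*sqrt(11))/153

Group as (sqrt(11) + sqrt(23)) + sqrt(14); multiply by (sqrt(11) + sqrt(23)) - sqrt(14), then rationalise the remaining surd.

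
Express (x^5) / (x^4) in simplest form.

x

Quotient: x^1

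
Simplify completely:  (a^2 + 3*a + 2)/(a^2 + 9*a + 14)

(a + 1)/(a + 7)

Factor: a^2 + 3*a + 2 = (a + 1)*(a + 2);  a^2 + 9*a + 14 = (a + 7)*(a + 2)
Cancel the common factor (a + 2).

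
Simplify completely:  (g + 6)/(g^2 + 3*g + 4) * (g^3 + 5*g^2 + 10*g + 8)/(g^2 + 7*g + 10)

(g + 6)/(g + 5)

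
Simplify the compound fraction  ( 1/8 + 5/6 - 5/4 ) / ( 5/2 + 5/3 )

Numerator: 1/8 + 5/6 - 5/4 = -7/24
Denominator: 5/2 + 5/3 = 25/6
Divide: (-7/24) · (6/25) = -7/100

-7/100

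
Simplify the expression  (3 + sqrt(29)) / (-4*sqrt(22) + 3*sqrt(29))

(-4*sqrt(638) - 87 - 12*sqrt(22) - 9*sqrt(29))/91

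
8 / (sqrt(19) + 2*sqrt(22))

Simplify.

(-8*sqrt(19) + 16*sqrt(22))/69

Multiply numerator and denominator by -2*sqrt(22) + sqrt(19).
Denominator becomes -69; numerator becomes -16*sqrt(22) + 8*sqrt(19).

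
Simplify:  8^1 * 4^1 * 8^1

8^1 = 2^3; 4^1 = 2^2; 8^1 = 2^3
Combine exponents: 2^8

2^8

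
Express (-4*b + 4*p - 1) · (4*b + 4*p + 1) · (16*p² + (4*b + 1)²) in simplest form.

-256*b⁴ - 256*b³ - 96*b² - 16*b + 256*p⁴ - 1

Pair the conjugate factors: ((4*p)+(4*b + 1))((4*p)-(4*b + 1)) = -16*b² - 8*b + 16*p² - 1, then repeat with the next factor.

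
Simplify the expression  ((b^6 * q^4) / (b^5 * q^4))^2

b^2

Inside the bracket: b^1
Raise to the power 2: b^2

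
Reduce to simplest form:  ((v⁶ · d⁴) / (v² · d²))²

d⁴*v⁸

Inside the bracket: v⁴ · d²
Raise to the power 2: v⁸ · d⁴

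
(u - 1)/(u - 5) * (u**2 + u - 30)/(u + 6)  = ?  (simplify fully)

u - 1

Factor: u**2 + u - 30 = (u + 6)*(u - 5)
Cancel the common factors (u - 5), (u + 6).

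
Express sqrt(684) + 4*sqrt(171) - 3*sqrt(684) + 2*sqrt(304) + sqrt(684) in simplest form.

sqrt(684) = 6*sqrt(19); 4*sqrt(171) = 12*sqrt(19); 3*sqrt(684) = 18*sqrt(19); 2*sqrt(304) = 8*sqrt(19); sqrt(684) = 6*sqrt(19)
Combine: (6 + 12 - 18 + 8 + 6)·sqrt(19) = 14*sqrt(19)

14*sqrt(19)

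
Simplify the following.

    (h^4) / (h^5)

1/h

Quotient: (h^-1)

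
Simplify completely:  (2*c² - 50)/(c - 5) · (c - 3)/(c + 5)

2*c - 6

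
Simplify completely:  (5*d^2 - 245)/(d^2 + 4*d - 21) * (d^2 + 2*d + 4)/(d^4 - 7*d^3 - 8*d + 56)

5/(d^2 - 5*d + 6)

Factor: 5*d^2 - 245 = 5*(d + 7)*(d - 7);  d^2 + 4*d - 21 = (d - 3)*(d + 7);  d^4 - 7*d^3 - 8*d + 56 = (d^2 + 2*d + 4)*(d - 7)*(d - 2)
Cancel the common factors (d^2 + 2*d + 4), (d - 7), (d + 7).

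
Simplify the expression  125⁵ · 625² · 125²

125⁵ = 5^15; 625² = 5^8; 125² = 5^6
Combine exponents: 5^29

5^29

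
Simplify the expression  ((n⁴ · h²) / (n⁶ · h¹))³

h³/n⁶

Inside the bracket: (n^-2) · h¹
Raise to the power 3: (n^-6) · h³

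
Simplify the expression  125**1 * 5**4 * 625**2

5**15

125**1 = 5**3; 5**4 = 5**4; 625**2 = 5**8
Combine exponents: 5**15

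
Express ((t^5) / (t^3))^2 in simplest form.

Inside the bracket: t^2
Raise to the power 2: t^4

t^4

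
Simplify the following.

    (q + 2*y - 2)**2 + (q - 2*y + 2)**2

Write as f(q,(2*y - 2)) + f(q,-(2*y - 2)) and expand.

2*q**2 + 8*y**2 - 16*y + 8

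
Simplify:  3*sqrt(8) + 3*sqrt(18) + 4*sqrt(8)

23*sqrt(2)

3*sqrt(8) = 6*sqrt(2); 3*sqrt(18) = 9*sqrt(2); 4*sqrt(8) = 8*sqrt(2)
Combine: (6 + 9 + 8)·sqrt(2) = 23*sqrt(2)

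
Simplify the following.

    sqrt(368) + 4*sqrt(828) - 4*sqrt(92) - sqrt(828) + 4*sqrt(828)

sqrt(368) = 4*sqrt(23); 4*sqrt(828) = 24*sqrt(23); 4*sqrt(92) = 8*sqrt(23); sqrt(828) = 6*sqrt(23); 4*sqrt(828) = 24*sqrt(23)
Combine: (4 + 24 - 8 - 6 + 24)·sqrt(23) = 38*sqrt(23)

38*sqrt(23)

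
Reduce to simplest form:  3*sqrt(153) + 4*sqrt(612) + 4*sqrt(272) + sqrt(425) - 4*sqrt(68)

46*sqrt(17)

3*sqrt(153) = 9*sqrt(17); 4*sqrt(612) = 24*sqrt(17); 4*sqrt(272) = 16*sqrt(17); sqrt(425) = 5*sqrt(17); 4*sqrt(68) = 8*sqrt(17)
Combine: (9 + 24 + 16 + 5 - 8)·sqrt(17) = 46*sqrt(17)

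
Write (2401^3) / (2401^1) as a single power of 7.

7^8

2401^3 = 7^12; 2401^1 = 7^4
Combine exponents: 7^8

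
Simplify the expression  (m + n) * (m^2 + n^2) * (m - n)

Pair the conjugate factors: (m+n)(m-n) = m^2 - n^2, then repeat with the next factor.

m^4 - n^4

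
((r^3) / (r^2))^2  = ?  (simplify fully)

Inside the bracket: r^1
Raise to the power 2: r^2

r^2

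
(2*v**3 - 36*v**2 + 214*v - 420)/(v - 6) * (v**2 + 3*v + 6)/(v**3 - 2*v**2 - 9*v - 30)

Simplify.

Factor: 2*v**3 - 36*v**2 + 214*v - 420 = 2*(v - 7)*(v - 5)*(v - 6);  v**3 - 2*v**2 - 9*v - 30 = (v - 5)*(v**2 + 3*v + 6)
Cancel the common factors (v**2 + 3*v + 6), (v - 5), (v - 6).

2*v - 14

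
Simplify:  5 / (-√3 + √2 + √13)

(-7*√2 - √78 + 6*√3 + 4*√13)/4

Group as (√2 + √13) - √3; multiply by (√2 + √13) + √3, then rationalise the remaining surd.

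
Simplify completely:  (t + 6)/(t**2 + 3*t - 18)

1/(t - 3)

Factor: t**2 + 3*t - 18 = (t + 6)*(t - 3)
Cancel the common factor (t + 6).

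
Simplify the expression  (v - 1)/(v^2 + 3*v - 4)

1/(v + 4)

Factor: v^2 + 3*v - 4 = (v + 4)*(v - 1)
Cancel the common factor (v - 1).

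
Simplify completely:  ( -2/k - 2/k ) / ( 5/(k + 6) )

Numerator: -2/k - 2/k = -4/k
Denominator: 5/(k + 6) = 5/(k + 6)
Divide: (-4/k) · (k/5 + 6/5) = (-4*k - 24)/(5*k)

(-4*k - 24)/(5*k)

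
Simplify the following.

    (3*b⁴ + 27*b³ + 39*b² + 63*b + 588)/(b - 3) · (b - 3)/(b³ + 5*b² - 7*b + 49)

3*b + 12

Factor: 3*b⁴ + 27*b³ + 39*b² + 63*b + 588 = 3·(b + 4)·(b² - 2*b + 7)·(b + 7);  b³ + 5*b² - 7*b + 49 = (b² - 2*b + 7)·(b + 7)
Cancel the common factors (b² - 2*b + 7), (b - 3), (b + 7).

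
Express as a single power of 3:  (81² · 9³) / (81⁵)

3^(-6)

81² = 3^8; 9³ = 3^6; 81⁵ = 3^20
Combine exponents: 3^(-6)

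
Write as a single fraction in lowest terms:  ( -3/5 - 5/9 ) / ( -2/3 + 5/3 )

-52/45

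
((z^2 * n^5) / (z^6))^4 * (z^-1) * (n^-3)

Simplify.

Inside the bracket: (z^-4) * n^5
Raise to the power 4: (z^-16) * n^20
Multiply by (z^-1) * (n^-3): add exponents.

n^17/z^17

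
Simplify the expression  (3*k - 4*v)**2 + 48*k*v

After expansion: 9*k**2 + 24*k*v + 16*v**2 — a perfect-square trinomial.

(3*k + 4*v)**2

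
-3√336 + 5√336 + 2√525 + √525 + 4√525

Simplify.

43*√21

3√336 = 12*√21; 5√336 = 20*√21; 2√525 = 10*√21; √525 = 5*√21; 4√525 = 20*√21
Combine: (-12 + 20 + 10 + 5 + 20)·√21 = 43*√21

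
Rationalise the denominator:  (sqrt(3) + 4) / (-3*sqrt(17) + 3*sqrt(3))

(-4*sqrt(17) - sqrt(51) - 4*sqrt(3) - 3)/42

Multiply numerator and denominator by 3*sqrt(3) + 3*sqrt(17).
Denominator becomes -126; numerator becomes 9 + 12*sqrt(3) + 3*sqrt(51) + 12*sqrt(17).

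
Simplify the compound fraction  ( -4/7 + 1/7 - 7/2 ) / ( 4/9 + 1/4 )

-198/35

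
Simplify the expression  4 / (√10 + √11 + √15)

(-10*√66 + 6*√15 + 14*√11 + 16*√10)/101

Group as (√10 + √11) + √15; multiply by (√10 + √11) - √15, then rationalise the remaining surd.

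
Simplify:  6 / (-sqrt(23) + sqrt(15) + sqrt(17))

(-18*sqrt(23) + 42*sqrt(17) + 50*sqrt(15) + 4*sqrt(5865))/313

Group as (sqrt(15) + sqrt(17)) - sqrt(23); multiply by (sqrt(15) + sqrt(17)) + sqrt(23), then rationalise the remaining surd.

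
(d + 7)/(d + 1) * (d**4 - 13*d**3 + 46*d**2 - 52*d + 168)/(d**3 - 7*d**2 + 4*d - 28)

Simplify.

Factor: d**4 - 13*d**3 + 46*d**2 - 52*d + 168 = (d**2 + 4)*(d - 6)*(d - 7);  d**3 - 7*d**2 + 4*d - 28 = (d - 7)*(d**2 + 4)
Cancel the common factors (d**2 + 4), (d - 7).

(d**2 + d - 42)/(d + 1)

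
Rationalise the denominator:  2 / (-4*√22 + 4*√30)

(√22 + √30)/16

Multiply numerator and denominator by 4*√22 + 4*√30.
Denominator becomes 128; numerator becomes 8*√22 + 8*√30.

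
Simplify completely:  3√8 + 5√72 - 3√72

18*√2

3√8 = 6*√2; 5√72 = 30*√2; 3√72 = 18*√2
Combine: (6 + 30 - 18)·√2 = 18*√2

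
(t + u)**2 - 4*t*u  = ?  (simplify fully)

After expansion: t**2 - 2*t*u + u**2 — a perfect-square trinomial.

(t - u)**2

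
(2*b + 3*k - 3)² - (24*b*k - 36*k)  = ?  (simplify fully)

Expand the square and combine the (24*b*k - 36*k) term.

(-2*b + 3*k + 3)²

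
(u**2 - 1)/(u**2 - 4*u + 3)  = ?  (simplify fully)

Factor: u**2 - 1 = (u + 1)*(u - 1);  u**2 - 4*u + 3 = (u - 3)*(u - 1)
Cancel the common factor (u - 1).

(u + 1)/(u - 3)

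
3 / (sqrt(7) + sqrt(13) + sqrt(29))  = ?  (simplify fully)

Group as (sqrt(13) + sqrt(29)) + sqrt(7); multiply by (sqrt(13) + sqrt(29)) - sqrt(7), then rationalise the remaining surd.

(-6*sqrt(2639) - 27*sqrt(29) + 69*sqrt(13) + 105*sqrt(7))/283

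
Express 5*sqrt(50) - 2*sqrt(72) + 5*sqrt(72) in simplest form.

5*sqrt(50) = 25*sqrt(2); 2*sqrt(72) = 12*sqrt(2); 5*sqrt(72) = 30*sqrt(2)
Combine: (25 - 12 + 30)·sqrt(2) = 43*sqrt(2)

43*sqrt(2)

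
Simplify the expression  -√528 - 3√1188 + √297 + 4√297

√528 = 4*√33; 3√1188 = 18*√33; √297 = 3*√33; 4√297 = 12*√33
Combine: (-4 - 18 + 3 + 12)·√33 = -7*√33

-7*√33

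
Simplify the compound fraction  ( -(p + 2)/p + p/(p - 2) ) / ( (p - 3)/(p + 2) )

Numerator: -(p + 2)/p + p/(p - 2) = 4/(p^2 - 2*p)
Denominator: (p - 3)/(p + 2) = (p - 3)/(p + 2)
Divide: (4/(p^2 - 2*p)) · ((p + 2)/(p - 3)) = (4*p + 8)/(p^3 - 5*p^2 + 6*p)

(4*p + 8)/(p^3 - 5*p^2 + 6*p)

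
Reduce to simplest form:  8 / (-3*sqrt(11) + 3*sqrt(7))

(-2*sqrt(11) - 2*sqrt(7))/3

Multiply numerator and denominator by 3*sqrt(7) + 3*sqrt(11).
Denominator becomes -36; numerator becomes 24*sqrt(7) + 24*sqrt(11).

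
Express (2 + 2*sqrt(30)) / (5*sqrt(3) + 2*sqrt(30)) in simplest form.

Multiply numerator and denominator by -5*sqrt(3) + 2*sqrt(30).
Denominator becomes 45; numerator becomes -30*sqrt(10) - 10*sqrt(3) + 4*sqrt(30) + 120.

(-30*sqrt(10) - 10*sqrt(3) + 4*sqrt(30) + 120)/45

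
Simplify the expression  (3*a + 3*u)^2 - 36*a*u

9*(a - u)^2

Expanding gives 9*a^2 - 18*a*u + 9*u^2, a perfect square.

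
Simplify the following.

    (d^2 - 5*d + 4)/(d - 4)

d - 1

Factor: d^2 - 5*d + 4 = (d - 1)*(d - 4)
Cancel the common factor (d - 4).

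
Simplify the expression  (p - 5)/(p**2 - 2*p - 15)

Factor: p**2 - 2*p - 15 = (p - 5)*(p + 3)
Cancel the common factor (p - 5).

1/(p + 3)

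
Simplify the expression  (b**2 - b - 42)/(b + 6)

b - 7

Factor: b**2 - b - 42 = (b - 7)*(b + 6)
Cancel the common factor (b + 6).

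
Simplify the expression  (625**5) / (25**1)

625**5 = 5**20; 25**1 = 5**2
Combine exponents: 5**18

5**18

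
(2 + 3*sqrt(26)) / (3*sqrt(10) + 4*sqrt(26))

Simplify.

Multiply numerator and denominator by -3*sqrt(10) + 4*sqrt(26).
Denominator becomes 326; numerator becomes -18*sqrt(65) - 6*sqrt(10) + 8*sqrt(26) + 312.

(-9*sqrt(65) - 3*sqrt(10) + 4*sqrt(26) + 156)/163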